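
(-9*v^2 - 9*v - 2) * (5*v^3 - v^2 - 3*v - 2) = -45*v^5 - 36*v^4 + 26*v^3 + 47*v^2 + 24*v + 4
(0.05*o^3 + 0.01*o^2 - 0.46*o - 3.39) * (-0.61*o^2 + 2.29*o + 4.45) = -0.0305*o^5 + 0.1084*o^4 + 0.526*o^3 + 1.059*o^2 - 9.8101*o - 15.0855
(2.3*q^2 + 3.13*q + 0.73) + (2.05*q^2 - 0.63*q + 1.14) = 4.35*q^2 + 2.5*q + 1.87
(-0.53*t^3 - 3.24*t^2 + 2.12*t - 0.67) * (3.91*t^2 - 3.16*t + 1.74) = -2.0723*t^5 - 10.9936*t^4 + 17.6054*t^3 - 14.9565*t^2 + 5.806*t - 1.1658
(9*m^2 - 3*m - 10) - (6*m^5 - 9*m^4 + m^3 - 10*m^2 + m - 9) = -6*m^5 + 9*m^4 - m^3 + 19*m^2 - 4*m - 1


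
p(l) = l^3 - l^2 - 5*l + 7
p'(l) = 3*l^2 - 2*l - 5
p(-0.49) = 9.09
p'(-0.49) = -3.30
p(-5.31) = -144.37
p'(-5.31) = 90.21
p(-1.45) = 9.10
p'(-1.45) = 4.21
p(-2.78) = -8.31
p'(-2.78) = 23.75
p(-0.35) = 8.58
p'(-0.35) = -3.93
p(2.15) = 1.57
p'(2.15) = 4.57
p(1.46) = 0.68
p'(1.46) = -1.53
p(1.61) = 0.53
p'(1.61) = -0.44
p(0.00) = 7.00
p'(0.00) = -5.00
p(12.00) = 1531.00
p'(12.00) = 403.00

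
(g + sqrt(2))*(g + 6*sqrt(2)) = g^2 + 7*sqrt(2)*g + 12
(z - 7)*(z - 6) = z^2 - 13*z + 42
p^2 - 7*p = p*(p - 7)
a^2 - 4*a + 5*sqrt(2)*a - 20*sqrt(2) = (a - 4)*(a + 5*sqrt(2))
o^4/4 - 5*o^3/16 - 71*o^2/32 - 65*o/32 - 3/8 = (o/4 + 1/4)*(o - 4)*(o + 1/4)*(o + 3/2)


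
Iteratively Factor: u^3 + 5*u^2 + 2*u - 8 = (u + 2)*(u^2 + 3*u - 4) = (u - 1)*(u + 2)*(u + 4)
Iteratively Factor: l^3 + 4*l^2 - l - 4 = (l - 1)*(l^2 + 5*l + 4) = (l - 1)*(l + 1)*(l + 4)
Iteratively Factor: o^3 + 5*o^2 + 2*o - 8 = (o + 2)*(o^2 + 3*o - 4) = (o + 2)*(o + 4)*(o - 1)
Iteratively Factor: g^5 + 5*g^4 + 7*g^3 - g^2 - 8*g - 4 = (g + 2)*(g^4 + 3*g^3 + g^2 - 3*g - 2) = (g + 1)*(g + 2)*(g^3 + 2*g^2 - g - 2) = (g + 1)*(g + 2)^2*(g^2 - 1) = (g - 1)*(g + 1)*(g + 2)^2*(g + 1)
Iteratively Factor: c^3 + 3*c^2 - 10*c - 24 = (c + 2)*(c^2 + c - 12) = (c - 3)*(c + 2)*(c + 4)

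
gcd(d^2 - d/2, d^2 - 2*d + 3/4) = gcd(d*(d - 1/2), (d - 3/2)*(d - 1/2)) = d - 1/2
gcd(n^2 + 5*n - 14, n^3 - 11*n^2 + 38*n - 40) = n - 2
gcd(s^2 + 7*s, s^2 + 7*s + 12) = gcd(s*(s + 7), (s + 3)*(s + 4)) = 1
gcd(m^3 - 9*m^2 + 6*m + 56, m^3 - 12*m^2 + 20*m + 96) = m + 2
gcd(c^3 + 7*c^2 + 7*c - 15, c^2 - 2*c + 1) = c - 1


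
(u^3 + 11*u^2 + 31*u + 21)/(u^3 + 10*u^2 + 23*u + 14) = (u + 3)/(u + 2)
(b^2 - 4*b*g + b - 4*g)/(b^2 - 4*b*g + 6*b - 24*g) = (b + 1)/(b + 6)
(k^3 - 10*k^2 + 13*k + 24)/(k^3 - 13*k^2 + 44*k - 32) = (k^2 - 2*k - 3)/(k^2 - 5*k + 4)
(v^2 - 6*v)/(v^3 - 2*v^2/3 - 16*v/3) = 3*(6 - v)/(-3*v^2 + 2*v + 16)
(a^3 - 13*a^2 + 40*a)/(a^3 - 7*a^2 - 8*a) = (a - 5)/(a + 1)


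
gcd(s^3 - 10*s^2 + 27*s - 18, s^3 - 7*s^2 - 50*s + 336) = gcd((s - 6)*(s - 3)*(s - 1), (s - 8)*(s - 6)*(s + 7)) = s - 6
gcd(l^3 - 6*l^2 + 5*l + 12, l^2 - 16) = l - 4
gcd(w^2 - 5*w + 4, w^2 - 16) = w - 4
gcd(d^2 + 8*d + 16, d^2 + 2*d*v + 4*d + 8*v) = d + 4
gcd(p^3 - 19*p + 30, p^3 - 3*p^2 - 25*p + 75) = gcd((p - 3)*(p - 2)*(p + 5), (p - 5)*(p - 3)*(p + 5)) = p^2 + 2*p - 15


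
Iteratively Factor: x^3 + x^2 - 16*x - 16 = (x + 4)*(x^2 - 3*x - 4) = (x + 1)*(x + 4)*(x - 4)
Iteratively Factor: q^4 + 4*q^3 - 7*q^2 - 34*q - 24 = (q + 4)*(q^3 - 7*q - 6) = (q + 2)*(q + 4)*(q^2 - 2*q - 3) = (q - 3)*(q + 2)*(q + 4)*(q + 1)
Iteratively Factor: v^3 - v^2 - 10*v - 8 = (v + 1)*(v^2 - 2*v - 8) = (v - 4)*(v + 1)*(v + 2)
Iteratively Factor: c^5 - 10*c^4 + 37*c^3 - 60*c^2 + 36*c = (c - 2)*(c^4 - 8*c^3 + 21*c^2 - 18*c) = c*(c - 2)*(c^3 - 8*c^2 + 21*c - 18) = c*(c - 3)*(c - 2)*(c^2 - 5*c + 6) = c*(c - 3)^2*(c - 2)*(c - 2)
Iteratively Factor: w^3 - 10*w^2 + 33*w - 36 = (w - 3)*(w^2 - 7*w + 12) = (w - 3)^2*(w - 4)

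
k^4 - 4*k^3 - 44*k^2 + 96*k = k*(k - 8)*(k - 2)*(k + 6)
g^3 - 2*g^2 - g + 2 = (g - 2)*(g - 1)*(g + 1)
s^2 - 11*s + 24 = (s - 8)*(s - 3)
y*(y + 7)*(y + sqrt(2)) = y^3 + sqrt(2)*y^2 + 7*y^2 + 7*sqrt(2)*y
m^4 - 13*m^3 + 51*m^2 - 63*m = m*(m - 7)*(m - 3)^2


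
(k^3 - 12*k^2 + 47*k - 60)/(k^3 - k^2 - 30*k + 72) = (k - 5)/(k + 6)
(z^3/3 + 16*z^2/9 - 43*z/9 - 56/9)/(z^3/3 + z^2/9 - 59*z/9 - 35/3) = (3*z^3 + 16*z^2 - 43*z - 56)/(3*z^3 + z^2 - 59*z - 105)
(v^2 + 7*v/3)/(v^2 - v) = (v + 7/3)/(v - 1)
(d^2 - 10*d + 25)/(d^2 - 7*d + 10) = (d - 5)/(d - 2)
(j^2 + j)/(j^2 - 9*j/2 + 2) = 2*j*(j + 1)/(2*j^2 - 9*j + 4)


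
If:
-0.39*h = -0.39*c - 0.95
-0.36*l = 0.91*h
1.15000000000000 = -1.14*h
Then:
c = -3.44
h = -1.01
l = 2.55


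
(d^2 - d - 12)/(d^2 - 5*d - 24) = (d - 4)/(d - 8)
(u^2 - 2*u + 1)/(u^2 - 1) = (u - 1)/(u + 1)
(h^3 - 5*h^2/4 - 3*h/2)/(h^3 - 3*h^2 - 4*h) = (-4*h^2 + 5*h + 6)/(4*(-h^2 + 3*h + 4))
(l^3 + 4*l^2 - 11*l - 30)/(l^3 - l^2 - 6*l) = (l + 5)/l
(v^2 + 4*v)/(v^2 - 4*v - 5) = v*(v + 4)/(v^2 - 4*v - 5)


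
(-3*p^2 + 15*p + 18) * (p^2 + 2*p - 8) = -3*p^4 + 9*p^3 + 72*p^2 - 84*p - 144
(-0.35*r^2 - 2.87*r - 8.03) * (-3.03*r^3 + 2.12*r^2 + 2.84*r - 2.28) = 1.0605*r^5 + 7.9541*r^4 + 17.2525*r^3 - 24.3764*r^2 - 16.2616*r + 18.3084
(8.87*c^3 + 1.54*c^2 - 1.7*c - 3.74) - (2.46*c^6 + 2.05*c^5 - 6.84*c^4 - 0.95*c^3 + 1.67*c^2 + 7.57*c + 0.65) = -2.46*c^6 - 2.05*c^5 + 6.84*c^4 + 9.82*c^3 - 0.13*c^2 - 9.27*c - 4.39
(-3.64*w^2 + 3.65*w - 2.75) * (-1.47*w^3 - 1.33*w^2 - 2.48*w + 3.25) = 5.3508*w^5 - 0.524299999999999*w^4 + 8.2152*w^3 - 17.2245*w^2 + 18.6825*w - 8.9375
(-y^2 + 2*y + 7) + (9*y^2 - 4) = 8*y^2 + 2*y + 3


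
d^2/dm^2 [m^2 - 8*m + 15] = 2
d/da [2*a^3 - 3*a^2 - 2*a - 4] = 6*a^2 - 6*a - 2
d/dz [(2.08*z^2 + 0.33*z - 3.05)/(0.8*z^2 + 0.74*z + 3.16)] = (1.2752*z^2 + 18.0256*z + 3.2998)/(0.64*z^4 + 1.184*z^3 + 5.6036*z^2 + 4.6768*z + 9.9856)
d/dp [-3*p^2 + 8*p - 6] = 8 - 6*p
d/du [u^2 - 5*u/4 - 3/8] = 2*u - 5/4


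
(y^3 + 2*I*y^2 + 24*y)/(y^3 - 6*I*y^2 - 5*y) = (y^2 + 2*I*y + 24)/(y^2 - 6*I*y - 5)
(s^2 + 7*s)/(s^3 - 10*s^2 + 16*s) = (s + 7)/(s^2 - 10*s + 16)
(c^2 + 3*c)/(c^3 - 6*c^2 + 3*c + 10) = c*(c + 3)/(c^3 - 6*c^2 + 3*c + 10)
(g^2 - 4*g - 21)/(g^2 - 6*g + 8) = (g^2 - 4*g - 21)/(g^2 - 6*g + 8)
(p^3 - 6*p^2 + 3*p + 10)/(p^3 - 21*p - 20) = (p - 2)/(p + 4)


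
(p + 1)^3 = p^3 + 3*p^2 + 3*p + 1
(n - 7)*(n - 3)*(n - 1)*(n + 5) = n^4 - 6*n^3 - 24*n^2 + 134*n - 105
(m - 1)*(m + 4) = m^2 + 3*m - 4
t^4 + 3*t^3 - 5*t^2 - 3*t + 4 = (t - 1)^2*(t + 1)*(t + 4)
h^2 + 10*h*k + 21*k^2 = (h + 3*k)*(h + 7*k)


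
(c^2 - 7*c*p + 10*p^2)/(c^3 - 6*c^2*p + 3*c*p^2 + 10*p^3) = 1/(c + p)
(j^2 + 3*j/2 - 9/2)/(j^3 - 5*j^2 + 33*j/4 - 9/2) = 2*(j + 3)/(2*j^2 - 7*j + 6)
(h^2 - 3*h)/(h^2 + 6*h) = (h - 3)/(h + 6)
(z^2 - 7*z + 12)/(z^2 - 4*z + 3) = (z - 4)/(z - 1)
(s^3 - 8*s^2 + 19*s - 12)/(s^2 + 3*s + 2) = (s^3 - 8*s^2 + 19*s - 12)/(s^2 + 3*s + 2)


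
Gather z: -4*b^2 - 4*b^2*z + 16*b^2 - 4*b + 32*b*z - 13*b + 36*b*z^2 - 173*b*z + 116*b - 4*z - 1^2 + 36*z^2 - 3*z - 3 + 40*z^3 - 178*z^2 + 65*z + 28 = 12*b^2 + 99*b + 40*z^3 + z^2*(36*b - 142) + z*(-4*b^2 - 141*b + 58) + 24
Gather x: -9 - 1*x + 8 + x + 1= 0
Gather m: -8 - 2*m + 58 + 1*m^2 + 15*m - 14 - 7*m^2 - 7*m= -6*m^2 + 6*m + 36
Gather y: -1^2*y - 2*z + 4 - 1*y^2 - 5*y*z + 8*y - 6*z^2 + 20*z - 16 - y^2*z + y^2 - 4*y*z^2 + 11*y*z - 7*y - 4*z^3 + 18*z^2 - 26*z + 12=-y^2*z + y*(-4*z^2 + 6*z) - 4*z^3 + 12*z^2 - 8*z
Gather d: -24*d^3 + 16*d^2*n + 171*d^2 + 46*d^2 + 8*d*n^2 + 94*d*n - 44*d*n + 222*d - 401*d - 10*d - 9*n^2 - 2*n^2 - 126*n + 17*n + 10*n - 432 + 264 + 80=-24*d^3 + d^2*(16*n + 217) + d*(8*n^2 + 50*n - 189) - 11*n^2 - 99*n - 88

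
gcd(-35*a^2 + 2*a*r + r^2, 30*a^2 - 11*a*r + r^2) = -5*a + r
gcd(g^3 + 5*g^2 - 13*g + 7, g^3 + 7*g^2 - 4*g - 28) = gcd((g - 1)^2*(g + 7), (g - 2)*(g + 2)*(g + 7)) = g + 7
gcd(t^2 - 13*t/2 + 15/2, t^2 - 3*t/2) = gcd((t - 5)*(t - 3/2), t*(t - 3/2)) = t - 3/2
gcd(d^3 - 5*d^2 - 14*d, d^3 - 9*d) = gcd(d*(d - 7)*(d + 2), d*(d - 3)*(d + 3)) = d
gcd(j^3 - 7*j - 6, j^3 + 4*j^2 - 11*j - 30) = j^2 - j - 6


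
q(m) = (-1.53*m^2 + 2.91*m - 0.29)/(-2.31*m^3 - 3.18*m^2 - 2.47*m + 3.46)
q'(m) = (2.91 - 3.06*m)/(-2.31*m^3 - 3.18*m^2 - 2.47*m + 3.46) + (-1.53*m^2 + 2.91*m - 0.29)*(6.93*m^2 + 6.36*m + 2.47)/(-2.31*m^3 - 3.18*m^2 - 2.47*m + 3.46)^2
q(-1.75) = -0.97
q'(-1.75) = -0.37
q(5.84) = 0.06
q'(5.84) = -0.00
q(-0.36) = -0.38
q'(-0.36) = 0.89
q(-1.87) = -0.92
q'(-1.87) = -0.41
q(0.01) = -0.08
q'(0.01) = 0.78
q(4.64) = 0.06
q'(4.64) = -0.00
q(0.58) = 1.74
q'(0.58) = 31.41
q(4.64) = 0.06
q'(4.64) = -0.00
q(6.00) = 0.06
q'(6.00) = -0.00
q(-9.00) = -0.10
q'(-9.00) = -0.02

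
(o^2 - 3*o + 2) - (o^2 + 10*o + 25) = -13*o - 23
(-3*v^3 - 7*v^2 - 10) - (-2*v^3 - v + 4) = -v^3 - 7*v^2 + v - 14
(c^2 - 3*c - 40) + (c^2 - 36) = 2*c^2 - 3*c - 76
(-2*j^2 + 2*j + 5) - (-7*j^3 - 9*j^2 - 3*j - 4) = 7*j^3 + 7*j^2 + 5*j + 9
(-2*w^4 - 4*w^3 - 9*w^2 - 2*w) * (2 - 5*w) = 10*w^5 + 16*w^4 + 37*w^3 - 8*w^2 - 4*w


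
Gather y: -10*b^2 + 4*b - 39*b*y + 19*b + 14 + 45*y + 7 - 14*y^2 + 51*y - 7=-10*b^2 + 23*b - 14*y^2 + y*(96 - 39*b) + 14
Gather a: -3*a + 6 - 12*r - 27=-3*a - 12*r - 21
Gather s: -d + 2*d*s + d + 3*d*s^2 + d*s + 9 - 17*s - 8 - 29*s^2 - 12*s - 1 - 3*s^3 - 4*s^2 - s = -3*s^3 + s^2*(3*d - 33) + s*(3*d - 30)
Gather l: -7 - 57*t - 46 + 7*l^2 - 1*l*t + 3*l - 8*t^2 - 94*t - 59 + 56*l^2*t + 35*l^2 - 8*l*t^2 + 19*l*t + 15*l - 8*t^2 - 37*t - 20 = l^2*(56*t + 42) + l*(-8*t^2 + 18*t + 18) - 16*t^2 - 188*t - 132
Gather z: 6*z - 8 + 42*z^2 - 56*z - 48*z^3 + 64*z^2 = -48*z^3 + 106*z^2 - 50*z - 8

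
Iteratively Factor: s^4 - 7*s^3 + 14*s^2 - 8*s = (s - 4)*(s^3 - 3*s^2 + 2*s) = (s - 4)*(s - 2)*(s^2 - s) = (s - 4)*(s - 2)*(s - 1)*(s)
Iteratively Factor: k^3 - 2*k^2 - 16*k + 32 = (k + 4)*(k^2 - 6*k + 8) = (k - 4)*(k + 4)*(k - 2)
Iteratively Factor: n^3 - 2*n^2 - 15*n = (n + 3)*(n^2 - 5*n) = (n - 5)*(n + 3)*(n)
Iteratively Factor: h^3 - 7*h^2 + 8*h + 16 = (h - 4)*(h^2 - 3*h - 4) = (h - 4)^2*(h + 1)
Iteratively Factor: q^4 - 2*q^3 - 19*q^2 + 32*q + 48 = (q - 3)*(q^3 + q^2 - 16*q - 16) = (q - 3)*(q + 4)*(q^2 - 3*q - 4) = (q - 3)*(q + 1)*(q + 4)*(q - 4)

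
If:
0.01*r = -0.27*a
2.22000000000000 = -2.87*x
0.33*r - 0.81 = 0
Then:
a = -0.09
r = 2.45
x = -0.77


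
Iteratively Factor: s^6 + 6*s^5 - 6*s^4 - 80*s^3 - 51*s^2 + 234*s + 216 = (s + 1)*(s^5 + 5*s^4 - 11*s^3 - 69*s^2 + 18*s + 216) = (s + 1)*(s + 4)*(s^4 + s^3 - 15*s^2 - 9*s + 54) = (s + 1)*(s + 3)*(s + 4)*(s^3 - 2*s^2 - 9*s + 18) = (s - 2)*(s + 1)*(s + 3)*(s + 4)*(s^2 - 9) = (s - 3)*(s - 2)*(s + 1)*(s + 3)*(s + 4)*(s + 3)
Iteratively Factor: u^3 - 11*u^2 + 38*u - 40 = (u - 2)*(u^2 - 9*u + 20) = (u - 5)*(u - 2)*(u - 4)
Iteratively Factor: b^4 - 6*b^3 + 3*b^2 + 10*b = (b)*(b^3 - 6*b^2 + 3*b + 10) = b*(b - 5)*(b^2 - b - 2) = b*(b - 5)*(b - 2)*(b + 1)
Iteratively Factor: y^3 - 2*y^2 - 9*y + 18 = (y - 2)*(y^2 - 9) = (y - 2)*(y + 3)*(y - 3)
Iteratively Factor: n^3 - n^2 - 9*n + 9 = (n - 3)*(n^2 + 2*n - 3) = (n - 3)*(n + 3)*(n - 1)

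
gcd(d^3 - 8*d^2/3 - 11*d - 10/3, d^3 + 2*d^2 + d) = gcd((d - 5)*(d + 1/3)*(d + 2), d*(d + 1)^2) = 1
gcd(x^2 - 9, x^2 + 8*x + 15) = x + 3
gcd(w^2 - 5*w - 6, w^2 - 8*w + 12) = w - 6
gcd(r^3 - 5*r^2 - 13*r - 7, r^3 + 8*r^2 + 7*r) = r + 1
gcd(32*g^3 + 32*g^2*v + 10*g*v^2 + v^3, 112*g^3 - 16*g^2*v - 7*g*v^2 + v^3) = 4*g + v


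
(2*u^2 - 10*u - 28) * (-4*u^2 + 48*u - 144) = -8*u^4 + 136*u^3 - 656*u^2 + 96*u + 4032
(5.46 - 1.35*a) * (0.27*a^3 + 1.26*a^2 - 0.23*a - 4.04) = -0.3645*a^4 - 0.2268*a^3 + 7.1901*a^2 + 4.1982*a - 22.0584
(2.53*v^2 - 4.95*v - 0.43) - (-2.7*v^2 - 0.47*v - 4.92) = 5.23*v^2 - 4.48*v + 4.49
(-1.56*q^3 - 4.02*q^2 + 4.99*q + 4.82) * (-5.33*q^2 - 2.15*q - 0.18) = 8.3148*q^5 + 24.7806*q^4 - 17.6729*q^3 - 35.6955*q^2 - 11.2612*q - 0.8676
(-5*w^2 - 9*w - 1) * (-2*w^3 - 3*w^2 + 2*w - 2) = 10*w^5 + 33*w^4 + 19*w^3 - 5*w^2 + 16*w + 2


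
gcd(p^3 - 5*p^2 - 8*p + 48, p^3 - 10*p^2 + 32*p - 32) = p^2 - 8*p + 16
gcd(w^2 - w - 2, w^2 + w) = w + 1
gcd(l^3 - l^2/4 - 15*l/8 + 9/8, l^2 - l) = l - 1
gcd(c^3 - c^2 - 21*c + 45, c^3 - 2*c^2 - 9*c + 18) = c - 3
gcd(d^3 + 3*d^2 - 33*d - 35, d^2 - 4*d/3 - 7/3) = d + 1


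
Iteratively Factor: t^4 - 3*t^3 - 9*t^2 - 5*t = (t)*(t^3 - 3*t^2 - 9*t - 5) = t*(t + 1)*(t^2 - 4*t - 5) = t*(t + 1)^2*(t - 5)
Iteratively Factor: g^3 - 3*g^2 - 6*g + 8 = (g + 2)*(g^2 - 5*g + 4) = (g - 4)*(g + 2)*(g - 1)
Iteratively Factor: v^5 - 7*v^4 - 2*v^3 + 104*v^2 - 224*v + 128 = (v + 4)*(v^4 - 11*v^3 + 42*v^2 - 64*v + 32) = (v - 1)*(v + 4)*(v^3 - 10*v^2 + 32*v - 32) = (v - 4)*(v - 1)*(v + 4)*(v^2 - 6*v + 8) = (v - 4)*(v - 2)*(v - 1)*(v + 4)*(v - 4)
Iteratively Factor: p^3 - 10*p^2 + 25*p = (p)*(p^2 - 10*p + 25) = p*(p - 5)*(p - 5)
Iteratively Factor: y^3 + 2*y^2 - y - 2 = (y + 2)*(y^2 - 1) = (y - 1)*(y + 2)*(y + 1)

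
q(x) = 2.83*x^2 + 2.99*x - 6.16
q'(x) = 5.66*x + 2.99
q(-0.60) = -6.94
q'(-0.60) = -0.41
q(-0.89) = -6.58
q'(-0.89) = -2.05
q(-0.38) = -6.89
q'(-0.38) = 0.84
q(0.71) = -2.61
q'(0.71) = 7.01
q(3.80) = 46.07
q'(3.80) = 24.50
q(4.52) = 65.17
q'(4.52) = 28.57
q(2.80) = 24.40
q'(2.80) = 18.84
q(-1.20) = -5.67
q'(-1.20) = -3.80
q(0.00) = -6.16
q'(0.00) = 2.99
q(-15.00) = 585.74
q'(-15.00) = -81.91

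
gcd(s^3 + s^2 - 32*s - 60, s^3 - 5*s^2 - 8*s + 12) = s^2 - 4*s - 12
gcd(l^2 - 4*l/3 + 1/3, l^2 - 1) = l - 1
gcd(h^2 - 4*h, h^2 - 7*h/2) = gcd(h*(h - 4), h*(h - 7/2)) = h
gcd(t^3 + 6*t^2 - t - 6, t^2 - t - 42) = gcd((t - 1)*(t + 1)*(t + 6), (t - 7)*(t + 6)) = t + 6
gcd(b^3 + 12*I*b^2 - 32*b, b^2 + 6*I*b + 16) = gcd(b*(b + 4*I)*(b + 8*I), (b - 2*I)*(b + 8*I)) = b + 8*I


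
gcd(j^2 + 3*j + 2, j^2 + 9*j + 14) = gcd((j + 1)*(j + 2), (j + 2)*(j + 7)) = j + 2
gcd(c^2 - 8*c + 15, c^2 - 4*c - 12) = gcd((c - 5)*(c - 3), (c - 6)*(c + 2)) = 1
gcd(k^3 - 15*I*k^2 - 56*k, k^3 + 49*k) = k^2 - 7*I*k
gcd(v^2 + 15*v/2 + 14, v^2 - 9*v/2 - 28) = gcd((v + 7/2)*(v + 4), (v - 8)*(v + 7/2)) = v + 7/2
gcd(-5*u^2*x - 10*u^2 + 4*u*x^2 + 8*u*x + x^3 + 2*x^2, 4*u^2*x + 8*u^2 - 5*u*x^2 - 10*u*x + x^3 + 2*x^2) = -u*x - 2*u + x^2 + 2*x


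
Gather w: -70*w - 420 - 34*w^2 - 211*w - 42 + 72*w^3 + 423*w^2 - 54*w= 72*w^3 + 389*w^2 - 335*w - 462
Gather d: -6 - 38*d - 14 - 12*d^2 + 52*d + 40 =-12*d^2 + 14*d + 20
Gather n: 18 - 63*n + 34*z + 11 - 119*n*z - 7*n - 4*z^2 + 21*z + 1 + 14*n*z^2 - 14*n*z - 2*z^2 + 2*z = n*(14*z^2 - 133*z - 70) - 6*z^2 + 57*z + 30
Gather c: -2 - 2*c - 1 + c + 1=-c - 2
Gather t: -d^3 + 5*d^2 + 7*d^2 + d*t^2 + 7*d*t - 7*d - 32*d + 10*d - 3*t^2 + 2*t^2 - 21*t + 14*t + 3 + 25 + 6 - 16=-d^3 + 12*d^2 - 29*d + t^2*(d - 1) + t*(7*d - 7) + 18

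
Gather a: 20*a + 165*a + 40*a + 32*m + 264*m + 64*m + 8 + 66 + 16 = 225*a + 360*m + 90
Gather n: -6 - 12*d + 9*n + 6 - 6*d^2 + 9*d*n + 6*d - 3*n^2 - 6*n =-6*d^2 - 6*d - 3*n^2 + n*(9*d + 3)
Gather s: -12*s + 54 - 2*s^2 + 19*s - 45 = -2*s^2 + 7*s + 9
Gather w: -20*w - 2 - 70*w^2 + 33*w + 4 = -70*w^2 + 13*w + 2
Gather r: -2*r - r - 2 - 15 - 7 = -3*r - 24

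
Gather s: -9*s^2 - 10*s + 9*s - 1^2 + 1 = -9*s^2 - s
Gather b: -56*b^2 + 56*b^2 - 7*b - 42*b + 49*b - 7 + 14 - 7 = 0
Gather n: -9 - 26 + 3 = -32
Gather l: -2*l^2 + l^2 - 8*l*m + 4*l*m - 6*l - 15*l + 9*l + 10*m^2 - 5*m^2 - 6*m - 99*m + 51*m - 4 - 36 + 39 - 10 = -l^2 + l*(-4*m - 12) + 5*m^2 - 54*m - 11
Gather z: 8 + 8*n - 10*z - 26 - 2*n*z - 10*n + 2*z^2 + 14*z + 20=-2*n + 2*z^2 + z*(4 - 2*n) + 2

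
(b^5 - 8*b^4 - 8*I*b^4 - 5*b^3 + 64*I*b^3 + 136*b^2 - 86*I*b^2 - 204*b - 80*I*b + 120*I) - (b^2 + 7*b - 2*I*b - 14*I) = b^5 - 8*b^4 - 8*I*b^4 - 5*b^3 + 64*I*b^3 + 135*b^2 - 86*I*b^2 - 211*b - 78*I*b + 134*I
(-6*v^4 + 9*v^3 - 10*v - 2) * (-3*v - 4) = 18*v^5 - 3*v^4 - 36*v^3 + 30*v^2 + 46*v + 8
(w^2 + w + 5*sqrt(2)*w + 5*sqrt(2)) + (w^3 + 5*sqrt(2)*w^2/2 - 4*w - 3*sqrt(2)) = w^3 + w^2 + 5*sqrt(2)*w^2/2 - 3*w + 5*sqrt(2)*w + 2*sqrt(2)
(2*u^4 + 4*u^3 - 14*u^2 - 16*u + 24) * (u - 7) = 2*u^5 - 10*u^4 - 42*u^3 + 82*u^2 + 136*u - 168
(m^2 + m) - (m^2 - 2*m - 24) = 3*m + 24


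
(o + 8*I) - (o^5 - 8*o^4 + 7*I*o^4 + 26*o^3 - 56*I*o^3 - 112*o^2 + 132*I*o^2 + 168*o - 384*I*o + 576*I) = -o^5 + 8*o^4 - 7*I*o^4 - 26*o^3 + 56*I*o^3 + 112*o^2 - 132*I*o^2 - 167*o + 384*I*o - 568*I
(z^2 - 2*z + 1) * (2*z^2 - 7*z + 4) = 2*z^4 - 11*z^3 + 20*z^2 - 15*z + 4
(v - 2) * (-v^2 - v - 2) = -v^3 + v^2 + 4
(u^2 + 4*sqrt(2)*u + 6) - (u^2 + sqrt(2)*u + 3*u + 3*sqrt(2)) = -3*u + 3*sqrt(2)*u - 3*sqrt(2) + 6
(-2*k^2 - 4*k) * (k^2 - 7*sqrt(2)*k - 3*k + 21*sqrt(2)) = -2*k^4 + 2*k^3 + 14*sqrt(2)*k^3 - 14*sqrt(2)*k^2 + 12*k^2 - 84*sqrt(2)*k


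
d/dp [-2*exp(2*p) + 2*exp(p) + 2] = (2 - 4*exp(p))*exp(p)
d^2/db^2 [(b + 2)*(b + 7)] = 2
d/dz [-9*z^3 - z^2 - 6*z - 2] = -27*z^2 - 2*z - 6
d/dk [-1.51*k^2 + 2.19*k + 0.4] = 2.19 - 3.02*k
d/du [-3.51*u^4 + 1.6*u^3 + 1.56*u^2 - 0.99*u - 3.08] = -14.04*u^3 + 4.8*u^2 + 3.12*u - 0.99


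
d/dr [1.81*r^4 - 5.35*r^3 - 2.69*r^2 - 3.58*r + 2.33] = 7.24*r^3 - 16.05*r^2 - 5.38*r - 3.58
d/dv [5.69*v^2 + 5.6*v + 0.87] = 11.38*v + 5.6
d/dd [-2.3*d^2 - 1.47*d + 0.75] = -4.6*d - 1.47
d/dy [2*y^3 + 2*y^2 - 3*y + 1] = 6*y^2 + 4*y - 3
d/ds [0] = 0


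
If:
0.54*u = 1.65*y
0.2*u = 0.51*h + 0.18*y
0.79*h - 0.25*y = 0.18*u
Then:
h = 0.00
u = 0.00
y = 0.00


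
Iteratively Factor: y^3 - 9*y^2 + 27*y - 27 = (y - 3)*(y^2 - 6*y + 9) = (y - 3)^2*(y - 3)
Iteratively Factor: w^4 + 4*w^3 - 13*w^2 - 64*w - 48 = (w + 4)*(w^3 - 13*w - 12) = (w + 1)*(w + 4)*(w^2 - w - 12) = (w - 4)*(w + 1)*(w + 4)*(w + 3)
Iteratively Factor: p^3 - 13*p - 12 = (p - 4)*(p^2 + 4*p + 3) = (p - 4)*(p + 3)*(p + 1)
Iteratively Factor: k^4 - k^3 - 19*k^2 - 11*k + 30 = (k - 1)*(k^3 - 19*k - 30) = (k - 1)*(k + 2)*(k^2 - 2*k - 15) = (k - 1)*(k + 2)*(k + 3)*(k - 5)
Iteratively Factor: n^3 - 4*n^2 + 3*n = (n - 3)*(n^2 - n) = (n - 3)*(n - 1)*(n)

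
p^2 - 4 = (p - 2)*(p + 2)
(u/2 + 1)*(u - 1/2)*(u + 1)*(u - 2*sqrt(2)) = u^4/2 - sqrt(2)*u^3 + 5*u^3/4 - 5*sqrt(2)*u^2/2 + u^2/4 - sqrt(2)*u/2 - u/2 + sqrt(2)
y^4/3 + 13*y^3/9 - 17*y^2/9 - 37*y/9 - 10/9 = (y/3 + 1/3)*(y - 2)*(y + 1/3)*(y + 5)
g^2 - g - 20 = (g - 5)*(g + 4)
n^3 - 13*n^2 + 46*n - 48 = (n - 8)*(n - 3)*(n - 2)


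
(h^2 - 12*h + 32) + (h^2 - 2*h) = 2*h^2 - 14*h + 32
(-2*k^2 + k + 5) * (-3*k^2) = 6*k^4 - 3*k^3 - 15*k^2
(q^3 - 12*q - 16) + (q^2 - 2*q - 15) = q^3 + q^2 - 14*q - 31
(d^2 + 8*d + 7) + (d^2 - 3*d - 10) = 2*d^2 + 5*d - 3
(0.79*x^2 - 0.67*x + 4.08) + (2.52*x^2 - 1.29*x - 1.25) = 3.31*x^2 - 1.96*x + 2.83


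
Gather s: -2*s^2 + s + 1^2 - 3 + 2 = -2*s^2 + s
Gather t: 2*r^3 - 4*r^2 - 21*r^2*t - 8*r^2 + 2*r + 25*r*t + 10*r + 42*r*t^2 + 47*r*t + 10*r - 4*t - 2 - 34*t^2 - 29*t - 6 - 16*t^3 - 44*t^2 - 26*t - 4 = 2*r^3 - 12*r^2 + 22*r - 16*t^3 + t^2*(42*r - 78) + t*(-21*r^2 + 72*r - 59) - 12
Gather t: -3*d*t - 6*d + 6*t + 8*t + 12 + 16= -6*d + t*(14 - 3*d) + 28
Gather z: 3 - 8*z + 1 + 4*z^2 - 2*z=4*z^2 - 10*z + 4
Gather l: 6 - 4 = 2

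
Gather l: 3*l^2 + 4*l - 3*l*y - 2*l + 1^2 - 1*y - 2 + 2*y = 3*l^2 + l*(2 - 3*y) + y - 1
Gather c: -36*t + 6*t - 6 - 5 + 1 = -30*t - 10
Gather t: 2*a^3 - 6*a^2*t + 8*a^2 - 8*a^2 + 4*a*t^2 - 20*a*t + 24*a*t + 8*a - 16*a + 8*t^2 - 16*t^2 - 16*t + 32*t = 2*a^3 - 8*a + t^2*(4*a - 8) + t*(-6*a^2 + 4*a + 16)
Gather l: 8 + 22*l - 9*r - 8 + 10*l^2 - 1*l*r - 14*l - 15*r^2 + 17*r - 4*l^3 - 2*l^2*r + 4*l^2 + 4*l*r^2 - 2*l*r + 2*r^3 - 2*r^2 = -4*l^3 + l^2*(14 - 2*r) + l*(4*r^2 - 3*r + 8) + 2*r^3 - 17*r^2 + 8*r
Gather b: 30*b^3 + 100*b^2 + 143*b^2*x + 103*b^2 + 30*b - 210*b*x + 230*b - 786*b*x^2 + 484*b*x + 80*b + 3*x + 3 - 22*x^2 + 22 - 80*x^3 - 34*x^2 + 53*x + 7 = 30*b^3 + b^2*(143*x + 203) + b*(-786*x^2 + 274*x + 340) - 80*x^3 - 56*x^2 + 56*x + 32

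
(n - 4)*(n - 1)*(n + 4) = n^3 - n^2 - 16*n + 16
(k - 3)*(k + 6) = k^2 + 3*k - 18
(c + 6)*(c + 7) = c^2 + 13*c + 42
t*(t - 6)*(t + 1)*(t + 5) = t^4 - 31*t^2 - 30*t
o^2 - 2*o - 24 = (o - 6)*(o + 4)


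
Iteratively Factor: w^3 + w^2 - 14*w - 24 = (w + 3)*(w^2 - 2*w - 8) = (w + 2)*(w + 3)*(w - 4)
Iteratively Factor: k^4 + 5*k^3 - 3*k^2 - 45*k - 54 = (k + 3)*(k^3 + 2*k^2 - 9*k - 18) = (k + 3)^2*(k^2 - k - 6) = (k - 3)*(k + 3)^2*(k + 2)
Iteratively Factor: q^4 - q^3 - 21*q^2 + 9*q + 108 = (q + 3)*(q^3 - 4*q^2 - 9*q + 36) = (q - 3)*(q + 3)*(q^2 - q - 12) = (q - 3)*(q + 3)^2*(q - 4)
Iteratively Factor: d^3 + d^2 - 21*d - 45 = (d + 3)*(d^2 - 2*d - 15) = (d - 5)*(d + 3)*(d + 3)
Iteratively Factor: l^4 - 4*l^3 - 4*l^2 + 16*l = (l)*(l^3 - 4*l^2 - 4*l + 16) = l*(l + 2)*(l^2 - 6*l + 8) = l*(l - 2)*(l + 2)*(l - 4)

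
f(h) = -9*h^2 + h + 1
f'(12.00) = -215.00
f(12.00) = -1283.00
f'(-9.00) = 163.00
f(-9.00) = -737.00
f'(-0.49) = 9.82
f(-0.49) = -1.65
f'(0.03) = 0.46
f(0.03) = 1.02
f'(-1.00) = 19.00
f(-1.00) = -9.00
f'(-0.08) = 2.44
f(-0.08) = 0.86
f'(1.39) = -24.02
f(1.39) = -15.00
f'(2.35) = -41.30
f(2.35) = -46.35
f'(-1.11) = 20.98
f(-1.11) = -11.20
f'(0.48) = -7.64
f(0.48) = -0.59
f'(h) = 1 - 18*h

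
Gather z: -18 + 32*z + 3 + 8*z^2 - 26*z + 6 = 8*z^2 + 6*z - 9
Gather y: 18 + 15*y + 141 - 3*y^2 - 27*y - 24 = -3*y^2 - 12*y + 135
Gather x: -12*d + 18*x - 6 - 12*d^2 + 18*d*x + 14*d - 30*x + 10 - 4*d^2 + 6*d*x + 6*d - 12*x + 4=-16*d^2 + 8*d + x*(24*d - 24) + 8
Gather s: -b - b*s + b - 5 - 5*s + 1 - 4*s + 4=s*(-b - 9)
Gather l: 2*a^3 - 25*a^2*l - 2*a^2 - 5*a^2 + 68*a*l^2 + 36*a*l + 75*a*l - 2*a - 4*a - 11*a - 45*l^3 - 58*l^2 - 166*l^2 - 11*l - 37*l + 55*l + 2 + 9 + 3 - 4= 2*a^3 - 7*a^2 - 17*a - 45*l^3 + l^2*(68*a - 224) + l*(-25*a^2 + 111*a + 7) + 10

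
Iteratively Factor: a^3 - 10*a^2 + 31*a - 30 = (a - 3)*(a^2 - 7*a + 10) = (a - 5)*(a - 3)*(a - 2)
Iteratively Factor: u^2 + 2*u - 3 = (u + 3)*(u - 1)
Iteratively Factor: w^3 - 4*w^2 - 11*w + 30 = (w - 5)*(w^2 + w - 6) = (w - 5)*(w - 2)*(w + 3)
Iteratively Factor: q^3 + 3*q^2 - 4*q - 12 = (q + 3)*(q^2 - 4) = (q + 2)*(q + 3)*(q - 2)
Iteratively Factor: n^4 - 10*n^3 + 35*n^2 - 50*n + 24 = (n - 3)*(n^3 - 7*n^2 + 14*n - 8) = (n - 3)*(n - 1)*(n^2 - 6*n + 8) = (n - 4)*(n - 3)*(n - 1)*(n - 2)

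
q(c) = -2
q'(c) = 0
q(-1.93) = -2.00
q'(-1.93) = 0.00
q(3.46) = -2.00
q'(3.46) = 0.00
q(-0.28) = -2.00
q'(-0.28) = 0.00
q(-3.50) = -2.00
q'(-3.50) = 0.00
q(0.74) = -2.00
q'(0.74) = 0.00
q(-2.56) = -2.00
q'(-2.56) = 0.00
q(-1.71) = -2.00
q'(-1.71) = 0.00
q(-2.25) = -2.00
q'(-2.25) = 0.00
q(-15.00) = -2.00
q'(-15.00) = 0.00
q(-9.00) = -2.00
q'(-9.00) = 0.00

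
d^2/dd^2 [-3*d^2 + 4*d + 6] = -6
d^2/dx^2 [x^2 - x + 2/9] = 2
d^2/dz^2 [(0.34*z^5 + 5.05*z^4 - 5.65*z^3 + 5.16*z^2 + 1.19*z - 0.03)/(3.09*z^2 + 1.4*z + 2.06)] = (19.478124*z^7 + 119.96925*z^6 + 178.030848*z^5 + 281.67642*z^4 + 289.744858*z^3 - 39.396882*z^2 - 190.085676*z + 37.194356)/(29.503629*z^6 + 40.10202*z^5 + 77.176458*z^4 + 56.21336*z^3 + 51.450972*z^2 + 17.82312*z + 8.741816)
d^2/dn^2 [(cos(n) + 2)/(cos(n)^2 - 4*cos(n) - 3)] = (9*sin(n)^4*cos(n) + 12*sin(n)^4 - 56*sin(n)^2 + 17*cos(n)/2 - cos(5*n)/2 - 8)/(sin(n)^2 + 4*cos(n) + 2)^3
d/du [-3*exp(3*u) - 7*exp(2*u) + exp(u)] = (-9*exp(2*u) - 14*exp(u) + 1)*exp(u)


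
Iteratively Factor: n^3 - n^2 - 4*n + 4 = (n + 2)*(n^2 - 3*n + 2) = (n - 2)*(n + 2)*(n - 1)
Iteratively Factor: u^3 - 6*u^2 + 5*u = (u - 5)*(u^2 - u) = u*(u - 5)*(u - 1)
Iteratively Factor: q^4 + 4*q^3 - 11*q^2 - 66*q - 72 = (q + 3)*(q^3 + q^2 - 14*q - 24) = (q + 3)^2*(q^2 - 2*q - 8) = (q - 4)*(q + 3)^2*(q + 2)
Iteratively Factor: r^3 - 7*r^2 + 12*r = (r - 3)*(r^2 - 4*r) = r*(r - 3)*(r - 4)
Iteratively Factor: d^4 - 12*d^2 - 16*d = (d)*(d^3 - 12*d - 16) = d*(d + 2)*(d^2 - 2*d - 8) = d*(d - 4)*(d + 2)*(d + 2)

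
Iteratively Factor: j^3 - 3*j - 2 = (j + 1)*(j^2 - j - 2) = (j - 2)*(j + 1)*(j + 1)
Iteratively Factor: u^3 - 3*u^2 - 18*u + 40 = (u + 4)*(u^2 - 7*u + 10) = (u - 5)*(u + 4)*(u - 2)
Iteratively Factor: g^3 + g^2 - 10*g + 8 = (g - 2)*(g^2 + 3*g - 4) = (g - 2)*(g + 4)*(g - 1)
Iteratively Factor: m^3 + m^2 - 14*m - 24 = (m + 2)*(m^2 - m - 12) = (m - 4)*(m + 2)*(m + 3)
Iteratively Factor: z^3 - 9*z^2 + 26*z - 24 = (z - 2)*(z^2 - 7*z + 12) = (z - 3)*(z - 2)*(z - 4)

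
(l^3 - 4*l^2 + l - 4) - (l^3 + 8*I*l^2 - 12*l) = -4*l^2 - 8*I*l^2 + 13*l - 4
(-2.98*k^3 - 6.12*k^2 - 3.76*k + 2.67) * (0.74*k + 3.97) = -2.2052*k^4 - 16.3594*k^3 - 27.0788*k^2 - 12.9514*k + 10.5999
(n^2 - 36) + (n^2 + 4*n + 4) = 2*n^2 + 4*n - 32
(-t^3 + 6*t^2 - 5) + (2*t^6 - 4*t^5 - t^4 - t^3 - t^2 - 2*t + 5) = 2*t^6 - 4*t^5 - t^4 - 2*t^3 + 5*t^2 - 2*t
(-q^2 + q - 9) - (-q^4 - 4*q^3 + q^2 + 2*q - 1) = q^4 + 4*q^3 - 2*q^2 - q - 8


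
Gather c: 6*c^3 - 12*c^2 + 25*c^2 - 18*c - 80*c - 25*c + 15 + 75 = 6*c^3 + 13*c^2 - 123*c + 90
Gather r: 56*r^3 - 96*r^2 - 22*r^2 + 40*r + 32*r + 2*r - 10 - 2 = 56*r^3 - 118*r^2 + 74*r - 12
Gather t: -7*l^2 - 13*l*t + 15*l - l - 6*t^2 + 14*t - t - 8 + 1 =-7*l^2 + 14*l - 6*t^2 + t*(13 - 13*l) - 7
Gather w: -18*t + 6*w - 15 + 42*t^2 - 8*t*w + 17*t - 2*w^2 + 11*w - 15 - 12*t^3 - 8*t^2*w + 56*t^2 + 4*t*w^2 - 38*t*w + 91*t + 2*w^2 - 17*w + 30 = -12*t^3 + 98*t^2 + 4*t*w^2 + 90*t + w*(-8*t^2 - 46*t)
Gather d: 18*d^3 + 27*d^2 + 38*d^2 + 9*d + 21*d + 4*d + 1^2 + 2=18*d^3 + 65*d^2 + 34*d + 3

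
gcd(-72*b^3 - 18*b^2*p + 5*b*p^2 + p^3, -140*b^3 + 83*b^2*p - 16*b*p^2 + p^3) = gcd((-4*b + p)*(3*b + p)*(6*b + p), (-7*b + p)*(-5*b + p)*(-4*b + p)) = -4*b + p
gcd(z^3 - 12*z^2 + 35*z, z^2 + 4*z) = z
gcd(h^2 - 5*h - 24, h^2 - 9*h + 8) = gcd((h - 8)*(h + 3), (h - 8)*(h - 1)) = h - 8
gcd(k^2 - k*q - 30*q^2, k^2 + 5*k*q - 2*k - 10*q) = k + 5*q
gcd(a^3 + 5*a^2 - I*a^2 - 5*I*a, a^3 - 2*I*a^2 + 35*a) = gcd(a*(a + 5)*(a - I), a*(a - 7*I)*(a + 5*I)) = a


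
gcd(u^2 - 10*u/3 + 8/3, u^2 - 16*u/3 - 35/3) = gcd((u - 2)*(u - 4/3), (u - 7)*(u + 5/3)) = 1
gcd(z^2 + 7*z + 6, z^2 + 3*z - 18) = z + 6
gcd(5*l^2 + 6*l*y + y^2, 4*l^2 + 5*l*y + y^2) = l + y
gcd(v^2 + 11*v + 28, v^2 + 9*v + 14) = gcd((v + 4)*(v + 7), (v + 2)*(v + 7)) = v + 7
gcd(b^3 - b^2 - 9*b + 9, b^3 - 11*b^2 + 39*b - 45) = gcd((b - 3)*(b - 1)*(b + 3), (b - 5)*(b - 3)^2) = b - 3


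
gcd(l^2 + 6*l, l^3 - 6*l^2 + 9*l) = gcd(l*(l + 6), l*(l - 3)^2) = l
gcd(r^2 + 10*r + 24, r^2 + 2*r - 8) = r + 4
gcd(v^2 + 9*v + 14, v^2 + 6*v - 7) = v + 7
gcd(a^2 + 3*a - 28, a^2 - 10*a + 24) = a - 4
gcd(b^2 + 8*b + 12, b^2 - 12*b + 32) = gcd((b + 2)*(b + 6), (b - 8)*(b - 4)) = 1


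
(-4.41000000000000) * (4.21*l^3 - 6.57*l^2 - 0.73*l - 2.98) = -18.5661*l^3 + 28.9737*l^2 + 3.2193*l + 13.1418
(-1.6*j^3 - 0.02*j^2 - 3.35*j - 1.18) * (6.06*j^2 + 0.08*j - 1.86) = -9.696*j^5 - 0.2492*j^4 - 17.3266*j^3 - 7.3816*j^2 + 6.1366*j + 2.1948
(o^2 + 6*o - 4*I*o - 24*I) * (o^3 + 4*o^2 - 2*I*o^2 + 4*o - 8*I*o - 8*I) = o^5 + 10*o^4 - 6*I*o^4 + 20*o^3 - 60*I*o^3 - 56*o^2 - 168*I*o^2 - 224*o - 144*I*o - 192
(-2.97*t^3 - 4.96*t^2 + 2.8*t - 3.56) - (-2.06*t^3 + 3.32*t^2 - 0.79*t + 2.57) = -0.91*t^3 - 8.28*t^2 + 3.59*t - 6.13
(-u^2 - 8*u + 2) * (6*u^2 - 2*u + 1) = -6*u^4 - 46*u^3 + 27*u^2 - 12*u + 2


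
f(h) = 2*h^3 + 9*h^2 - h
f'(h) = 6*h^2 + 18*h - 1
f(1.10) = 12.45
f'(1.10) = 26.06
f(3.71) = 222.30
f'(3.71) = 148.36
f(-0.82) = 5.77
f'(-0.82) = -11.73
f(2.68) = 100.46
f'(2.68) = 90.33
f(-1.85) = 19.99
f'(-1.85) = -13.76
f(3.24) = 159.26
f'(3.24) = 120.31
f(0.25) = 0.34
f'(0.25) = 3.88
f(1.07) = 11.68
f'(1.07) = 25.13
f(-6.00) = -102.00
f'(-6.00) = 107.00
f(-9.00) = -720.00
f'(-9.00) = 323.00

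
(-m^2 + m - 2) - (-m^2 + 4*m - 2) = -3*m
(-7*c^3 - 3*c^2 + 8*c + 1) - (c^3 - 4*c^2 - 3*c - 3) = -8*c^3 + c^2 + 11*c + 4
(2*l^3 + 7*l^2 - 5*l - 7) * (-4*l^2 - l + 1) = -8*l^5 - 30*l^4 + 15*l^3 + 40*l^2 + 2*l - 7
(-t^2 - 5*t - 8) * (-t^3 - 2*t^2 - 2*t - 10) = t^5 + 7*t^4 + 20*t^3 + 36*t^2 + 66*t + 80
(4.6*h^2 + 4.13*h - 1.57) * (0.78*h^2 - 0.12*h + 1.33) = 3.588*h^4 + 2.6694*h^3 + 4.3978*h^2 + 5.6813*h - 2.0881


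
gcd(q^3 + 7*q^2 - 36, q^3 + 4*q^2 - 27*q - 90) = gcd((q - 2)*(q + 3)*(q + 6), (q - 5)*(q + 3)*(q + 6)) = q^2 + 9*q + 18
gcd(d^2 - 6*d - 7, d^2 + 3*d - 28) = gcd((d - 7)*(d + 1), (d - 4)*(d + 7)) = 1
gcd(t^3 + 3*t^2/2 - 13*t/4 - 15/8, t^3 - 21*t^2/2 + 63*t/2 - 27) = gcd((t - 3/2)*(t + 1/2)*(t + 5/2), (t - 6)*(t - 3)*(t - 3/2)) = t - 3/2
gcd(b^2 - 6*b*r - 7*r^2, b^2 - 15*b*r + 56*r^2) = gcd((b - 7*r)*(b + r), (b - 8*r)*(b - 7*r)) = -b + 7*r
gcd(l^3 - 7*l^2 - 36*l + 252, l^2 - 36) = l^2 - 36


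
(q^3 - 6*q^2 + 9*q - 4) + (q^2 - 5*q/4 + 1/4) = q^3 - 5*q^2 + 31*q/4 - 15/4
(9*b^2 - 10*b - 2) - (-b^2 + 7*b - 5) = 10*b^2 - 17*b + 3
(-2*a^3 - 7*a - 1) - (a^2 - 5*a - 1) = -2*a^3 - a^2 - 2*a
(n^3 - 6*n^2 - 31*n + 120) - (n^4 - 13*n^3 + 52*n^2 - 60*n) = -n^4 + 14*n^3 - 58*n^2 + 29*n + 120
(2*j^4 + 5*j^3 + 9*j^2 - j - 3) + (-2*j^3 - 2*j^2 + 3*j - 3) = 2*j^4 + 3*j^3 + 7*j^2 + 2*j - 6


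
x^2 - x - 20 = (x - 5)*(x + 4)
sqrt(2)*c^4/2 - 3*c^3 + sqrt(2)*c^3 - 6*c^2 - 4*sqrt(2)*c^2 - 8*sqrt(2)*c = c*(c + 2)*(c - 4*sqrt(2))*(sqrt(2)*c/2 + 1)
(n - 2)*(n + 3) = n^2 + n - 6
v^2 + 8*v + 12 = (v + 2)*(v + 6)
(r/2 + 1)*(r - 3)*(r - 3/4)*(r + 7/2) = r^4/2 + 7*r^3/8 - 91*r^2/16 - 111*r/16 + 63/8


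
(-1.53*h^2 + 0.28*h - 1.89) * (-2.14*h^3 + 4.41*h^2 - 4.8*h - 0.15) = 3.2742*h^5 - 7.3465*h^4 + 12.6234*h^3 - 9.4494*h^2 + 9.03*h + 0.2835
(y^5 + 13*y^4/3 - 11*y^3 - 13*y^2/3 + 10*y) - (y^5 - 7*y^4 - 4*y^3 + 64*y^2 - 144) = 34*y^4/3 - 7*y^3 - 205*y^2/3 + 10*y + 144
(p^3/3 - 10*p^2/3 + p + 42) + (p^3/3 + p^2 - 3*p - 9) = 2*p^3/3 - 7*p^2/3 - 2*p + 33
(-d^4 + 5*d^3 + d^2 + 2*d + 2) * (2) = -2*d^4 + 10*d^3 + 2*d^2 + 4*d + 4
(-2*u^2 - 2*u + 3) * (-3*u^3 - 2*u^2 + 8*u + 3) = 6*u^5 + 10*u^4 - 21*u^3 - 28*u^2 + 18*u + 9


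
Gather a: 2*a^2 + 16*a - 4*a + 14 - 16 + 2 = 2*a^2 + 12*a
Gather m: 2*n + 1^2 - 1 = 2*n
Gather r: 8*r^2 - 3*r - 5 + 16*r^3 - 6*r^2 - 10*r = 16*r^3 + 2*r^2 - 13*r - 5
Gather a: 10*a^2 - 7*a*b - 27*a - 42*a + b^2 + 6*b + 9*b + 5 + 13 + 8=10*a^2 + a*(-7*b - 69) + b^2 + 15*b + 26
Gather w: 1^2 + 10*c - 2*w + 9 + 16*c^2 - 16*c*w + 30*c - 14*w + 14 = 16*c^2 + 40*c + w*(-16*c - 16) + 24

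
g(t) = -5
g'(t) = 0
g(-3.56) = -5.00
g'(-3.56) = 0.00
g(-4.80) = -5.00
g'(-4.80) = 0.00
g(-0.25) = -5.00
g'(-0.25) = 0.00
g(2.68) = -5.00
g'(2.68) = 0.00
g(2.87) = -5.00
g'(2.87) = 0.00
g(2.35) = -5.00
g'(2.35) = 0.00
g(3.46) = -5.00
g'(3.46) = 0.00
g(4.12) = -5.00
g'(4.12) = 0.00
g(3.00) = -5.00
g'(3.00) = 0.00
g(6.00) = -5.00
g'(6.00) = 0.00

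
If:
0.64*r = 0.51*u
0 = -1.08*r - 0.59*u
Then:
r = 0.00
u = 0.00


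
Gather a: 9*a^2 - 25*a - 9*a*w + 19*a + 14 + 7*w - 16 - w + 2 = 9*a^2 + a*(-9*w - 6) + 6*w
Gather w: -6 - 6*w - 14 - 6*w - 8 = -12*w - 28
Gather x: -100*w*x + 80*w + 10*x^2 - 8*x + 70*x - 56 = 80*w + 10*x^2 + x*(62 - 100*w) - 56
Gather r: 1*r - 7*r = -6*r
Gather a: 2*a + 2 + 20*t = 2*a + 20*t + 2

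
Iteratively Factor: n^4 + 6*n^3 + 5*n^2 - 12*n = (n + 4)*(n^3 + 2*n^2 - 3*n) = (n + 3)*(n + 4)*(n^2 - n) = (n - 1)*(n + 3)*(n + 4)*(n)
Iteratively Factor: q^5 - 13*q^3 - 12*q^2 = (q + 1)*(q^4 - q^3 - 12*q^2) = (q - 4)*(q + 1)*(q^3 + 3*q^2) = q*(q - 4)*(q + 1)*(q^2 + 3*q) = q^2*(q - 4)*(q + 1)*(q + 3)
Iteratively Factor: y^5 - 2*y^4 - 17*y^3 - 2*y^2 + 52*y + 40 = (y + 2)*(y^4 - 4*y^3 - 9*y^2 + 16*y + 20) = (y - 2)*(y + 2)*(y^3 - 2*y^2 - 13*y - 10) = (y - 2)*(y + 1)*(y + 2)*(y^2 - 3*y - 10) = (y - 5)*(y - 2)*(y + 1)*(y + 2)*(y + 2)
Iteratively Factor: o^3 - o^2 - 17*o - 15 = (o + 1)*(o^2 - 2*o - 15) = (o + 1)*(o + 3)*(o - 5)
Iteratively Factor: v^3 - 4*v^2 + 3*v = (v)*(v^2 - 4*v + 3) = v*(v - 3)*(v - 1)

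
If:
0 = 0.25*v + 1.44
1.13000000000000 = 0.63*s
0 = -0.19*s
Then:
No Solution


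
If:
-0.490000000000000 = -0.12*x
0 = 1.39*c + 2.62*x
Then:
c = -7.70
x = 4.08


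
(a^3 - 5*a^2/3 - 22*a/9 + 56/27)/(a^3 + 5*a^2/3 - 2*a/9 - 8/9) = (a - 7/3)/(a + 1)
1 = 1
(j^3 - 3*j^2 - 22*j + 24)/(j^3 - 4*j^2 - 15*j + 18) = (j + 4)/(j + 3)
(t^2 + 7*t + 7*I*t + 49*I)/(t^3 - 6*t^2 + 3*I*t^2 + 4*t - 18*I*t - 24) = (t^2 + t*(7 + 7*I) + 49*I)/(t^3 + t^2*(-6 + 3*I) + t*(4 - 18*I) - 24)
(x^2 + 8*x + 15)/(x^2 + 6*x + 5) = (x + 3)/(x + 1)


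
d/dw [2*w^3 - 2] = 6*w^2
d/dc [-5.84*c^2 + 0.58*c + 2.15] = 0.58 - 11.68*c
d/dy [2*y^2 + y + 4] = 4*y + 1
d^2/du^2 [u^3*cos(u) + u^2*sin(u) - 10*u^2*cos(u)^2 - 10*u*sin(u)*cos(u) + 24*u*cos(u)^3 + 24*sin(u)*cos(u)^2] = -u^3*cos(u) - 7*u^2*sin(u) + 20*u^2*cos(2*u) + 60*u*sin(2*u) - 8*u*cos(u) - 54*u*cos(3*u) - 40*sin(u) - 90*sin(3*u) - 30*cos(2*u) - 10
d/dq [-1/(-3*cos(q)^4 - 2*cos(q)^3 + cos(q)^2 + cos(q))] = (12*cos(q)^3 + 6*cos(q)^2 - 2*cos(q) - 1)*sin(q)/((3*cos(q)^3 + 2*cos(q)^2 - cos(q) - 1)^2*cos(q)^2)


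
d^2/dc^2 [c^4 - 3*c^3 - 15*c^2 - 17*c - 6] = 12*c^2 - 18*c - 30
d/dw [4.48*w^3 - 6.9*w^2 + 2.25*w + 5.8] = 13.44*w^2 - 13.8*w + 2.25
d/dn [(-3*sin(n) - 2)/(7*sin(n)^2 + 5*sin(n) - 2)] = (21*sin(n)^2 + 28*sin(n) + 16)*cos(n)/((sin(n) + 1)^2*(7*sin(n) - 2)^2)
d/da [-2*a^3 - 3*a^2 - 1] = 6*a*(-a - 1)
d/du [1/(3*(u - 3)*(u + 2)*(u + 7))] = (-(u - 3)*(u + 2) - (u - 3)*(u + 7) - (u + 2)*(u + 7))/(3*(u - 3)^2*(u + 2)^2*(u + 7)^2)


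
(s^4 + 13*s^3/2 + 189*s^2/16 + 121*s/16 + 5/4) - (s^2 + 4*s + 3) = s^4 + 13*s^3/2 + 173*s^2/16 + 57*s/16 - 7/4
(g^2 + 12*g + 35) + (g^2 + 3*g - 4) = 2*g^2 + 15*g + 31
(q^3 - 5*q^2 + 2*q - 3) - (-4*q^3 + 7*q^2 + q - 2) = 5*q^3 - 12*q^2 + q - 1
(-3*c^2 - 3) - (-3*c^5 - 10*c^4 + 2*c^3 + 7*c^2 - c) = 3*c^5 + 10*c^4 - 2*c^3 - 10*c^2 + c - 3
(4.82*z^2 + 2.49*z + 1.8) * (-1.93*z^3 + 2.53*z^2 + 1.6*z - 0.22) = -9.3026*z^5 + 7.3889*z^4 + 10.5377*z^3 + 7.4776*z^2 + 2.3322*z - 0.396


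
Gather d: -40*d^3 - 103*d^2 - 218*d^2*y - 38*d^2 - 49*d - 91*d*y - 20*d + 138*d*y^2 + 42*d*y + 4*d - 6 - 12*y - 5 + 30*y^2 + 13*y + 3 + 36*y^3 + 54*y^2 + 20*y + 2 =-40*d^3 + d^2*(-218*y - 141) + d*(138*y^2 - 49*y - 65) + 36*y^3 + 84*y^2 + 21*y - 6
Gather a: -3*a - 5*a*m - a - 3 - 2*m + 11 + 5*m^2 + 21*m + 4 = a*(-5*m - 4) + 5*m^2 + 19*m + 12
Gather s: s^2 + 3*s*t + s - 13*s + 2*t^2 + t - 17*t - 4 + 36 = s^2 + s*(3*t - 12) + 2*t^2 - 16*t + 32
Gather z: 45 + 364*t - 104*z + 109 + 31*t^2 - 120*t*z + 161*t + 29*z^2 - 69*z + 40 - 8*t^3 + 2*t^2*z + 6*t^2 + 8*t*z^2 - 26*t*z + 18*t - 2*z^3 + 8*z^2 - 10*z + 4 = -8*t^3 + 37*t^2 + 543*t - 2*z^3 + z^2*(8*t + 37) + z*(2*t^2 - 146*t - 183) + 198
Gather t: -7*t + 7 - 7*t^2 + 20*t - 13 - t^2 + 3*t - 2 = -8*t^2 + 16*t - 8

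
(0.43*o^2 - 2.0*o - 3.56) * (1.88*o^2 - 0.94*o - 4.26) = 0.8084*o^4 - 4.1642*o^3 - 6.6446*o^2 + 11.8664*o + 15.1656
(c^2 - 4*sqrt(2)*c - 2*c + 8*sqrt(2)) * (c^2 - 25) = c^4 - 4*sqrt(2)*c^3 - 2*c^3 - 25*c^2 + 8*sqrt(2)*c^2 + 50*c + 100*sqrt(2)*c - 200*sqrt(2)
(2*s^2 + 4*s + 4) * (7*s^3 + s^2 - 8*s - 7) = 14*s^5 + 30*s^4 + 16*s^3 - 42*s^2 - 60*s - 28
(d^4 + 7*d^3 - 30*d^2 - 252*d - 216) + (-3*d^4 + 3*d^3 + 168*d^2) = -2*d^4 + 10*d^3 + 138*d^2 - 252*d - 216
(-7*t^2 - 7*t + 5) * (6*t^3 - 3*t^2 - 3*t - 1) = -42*t^5 - 21*t^4 + 72*t^3 + 13*t^2 - 8*t - 5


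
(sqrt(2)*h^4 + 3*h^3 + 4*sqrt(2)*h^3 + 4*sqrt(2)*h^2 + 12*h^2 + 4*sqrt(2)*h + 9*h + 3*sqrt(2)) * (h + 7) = sqrt(2)*h^5 + 3*h^4 + 11*sqrt(2)*h^4 + 33*h^3 + 32*sqrt(2)*h^3 + 32*sqrt(2)*h^2 + 93*h^2 + 31*sqrt(2)*h + 63*h + 21*sqrt(2)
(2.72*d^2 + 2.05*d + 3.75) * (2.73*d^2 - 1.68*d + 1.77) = 7.4256*d^4 + 1.0269*d^3 + 11.6079*d^2 - 2.6715*d + 6.6375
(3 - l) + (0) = 3 - l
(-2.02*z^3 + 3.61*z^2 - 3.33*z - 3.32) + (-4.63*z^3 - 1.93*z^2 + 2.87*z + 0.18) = -6.65*z^3 + 1.68*z^2 - 0.46*z - 3.14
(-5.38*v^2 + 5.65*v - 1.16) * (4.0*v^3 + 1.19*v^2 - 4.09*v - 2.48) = -21.52*v^5 + 16.1978*v^4 + 24.0877*v^3 - 11.1465*v^2 - 9.2676*v + 2.8768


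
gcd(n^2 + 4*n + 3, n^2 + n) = n + 1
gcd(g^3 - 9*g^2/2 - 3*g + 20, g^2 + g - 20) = g - 4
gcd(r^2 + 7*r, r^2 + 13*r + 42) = r + 7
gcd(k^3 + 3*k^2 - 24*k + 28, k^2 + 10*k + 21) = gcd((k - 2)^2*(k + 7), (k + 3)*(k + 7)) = k + 7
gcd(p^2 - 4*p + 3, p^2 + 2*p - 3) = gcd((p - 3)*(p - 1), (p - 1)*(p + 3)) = p - 1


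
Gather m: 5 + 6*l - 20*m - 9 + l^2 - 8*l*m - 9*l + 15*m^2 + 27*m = l^2 - 3*l + 15*m^2 + m*(7 - 8*l) - 4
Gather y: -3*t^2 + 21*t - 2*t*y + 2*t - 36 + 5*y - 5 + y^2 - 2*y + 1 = -3*t^2 + 23*t + y^2 + y*(3 - 2*t) - 40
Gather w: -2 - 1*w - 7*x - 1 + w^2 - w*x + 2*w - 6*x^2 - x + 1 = w^2 + w*(1 - x) - 6*x^2 - 8*x - 2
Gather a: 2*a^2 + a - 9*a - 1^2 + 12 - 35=2*a^2 - 8*a - 24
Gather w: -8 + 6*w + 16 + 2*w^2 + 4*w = 2*w^2 + 10*w + 8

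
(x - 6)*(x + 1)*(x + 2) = x^3 - 3*x^2 - 16*x - 12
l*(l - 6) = l^2 - 6*l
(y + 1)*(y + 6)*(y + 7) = y^3 + 14*y^2 + 55*y + 42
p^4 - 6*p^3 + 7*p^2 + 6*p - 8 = (p - 4)*(p - 2)*(p - 1)*(p + 1)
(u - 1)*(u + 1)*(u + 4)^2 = u^4 + 8*u^3 + 15*u^2 - 8*u - 16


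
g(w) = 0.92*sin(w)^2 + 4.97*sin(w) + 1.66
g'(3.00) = -5.18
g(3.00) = 2.38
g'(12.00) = 3.36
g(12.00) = -0.74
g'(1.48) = 0.62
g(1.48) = 7.52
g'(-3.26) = -5.15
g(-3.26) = 2.26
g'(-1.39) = 0.57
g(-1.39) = -2.34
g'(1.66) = -0.61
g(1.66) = 7.52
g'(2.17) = -3.66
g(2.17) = 6.39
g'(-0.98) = 1.92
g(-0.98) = -1.83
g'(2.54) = -4.96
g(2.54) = 4.77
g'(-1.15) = 1.34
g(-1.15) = -2.11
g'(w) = 1.84*sin(w)*cos(w) + 4.97*cos(w) = (1.84*sin(w) + 4.97)*cos(w)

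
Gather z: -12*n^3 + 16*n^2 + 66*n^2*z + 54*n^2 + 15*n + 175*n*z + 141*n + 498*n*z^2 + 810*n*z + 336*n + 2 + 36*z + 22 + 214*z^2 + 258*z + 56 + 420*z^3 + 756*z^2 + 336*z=-12*n^3 + 70*n^2 + 492*n + 420*z^3 + z^2*(498*n + 970) + z*(66*n^2 + 985*n + 630) + 80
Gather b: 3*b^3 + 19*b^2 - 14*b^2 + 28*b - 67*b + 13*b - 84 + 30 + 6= 3*b^3 + 5*b^2 - 26*b - 48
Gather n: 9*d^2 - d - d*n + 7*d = 9*d^2 - d*n + 6*d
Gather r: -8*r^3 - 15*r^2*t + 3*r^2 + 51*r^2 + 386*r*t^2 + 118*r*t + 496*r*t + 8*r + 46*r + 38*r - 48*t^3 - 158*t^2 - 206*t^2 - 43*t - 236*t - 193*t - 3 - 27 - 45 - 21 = -8*r^3 + r^2*(54 - 15*t) + r*(386*t^2 + 614*t + 92) - 48*t^3 - 364*t^2 - 472*t - 96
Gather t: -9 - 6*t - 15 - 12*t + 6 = -18*t - 18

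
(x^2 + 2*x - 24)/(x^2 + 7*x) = (x^2 + 2*x - 24)/(x*(x + 7))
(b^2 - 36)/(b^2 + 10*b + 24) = (b - 6)/(b + 4)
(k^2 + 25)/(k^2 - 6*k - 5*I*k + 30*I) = (k + 5*I)/(k - 6)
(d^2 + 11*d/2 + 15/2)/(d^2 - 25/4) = 2*(d + 3)/(2*d - 5)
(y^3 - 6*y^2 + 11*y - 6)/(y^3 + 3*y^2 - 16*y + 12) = (y - 3)/(y + 6)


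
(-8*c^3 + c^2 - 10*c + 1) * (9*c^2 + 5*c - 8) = -72*c^5 - 31*c^4 - 21*c^3 - 49*c^2 + 85*c - 8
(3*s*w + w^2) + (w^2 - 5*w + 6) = 3*s*w + 2*w^2 - 5*w + 6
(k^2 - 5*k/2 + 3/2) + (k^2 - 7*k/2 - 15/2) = 2*k^2 - 6*k - 6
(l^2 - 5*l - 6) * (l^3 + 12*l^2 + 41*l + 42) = l^5 + 7*l^4 - 25*l^3 - 235*l^2 - 456*l - 252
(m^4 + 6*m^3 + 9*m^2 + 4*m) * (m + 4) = m^5 + 10*m^4 + 33*m^3 + 40*m^2 + 16*m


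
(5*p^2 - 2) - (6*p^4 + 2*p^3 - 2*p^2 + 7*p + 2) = -6*p^4 - 2*p^3 + 7*p^2 - 7*p - 4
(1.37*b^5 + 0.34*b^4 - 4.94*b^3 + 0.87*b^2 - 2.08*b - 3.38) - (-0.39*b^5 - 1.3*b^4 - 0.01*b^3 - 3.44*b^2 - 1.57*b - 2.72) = 1.76*b^5 + 1.64*b^4 - 4.93*b^3 + 4.31*b^2 - 0.51*b - 0.66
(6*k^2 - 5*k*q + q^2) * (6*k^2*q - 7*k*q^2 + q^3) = 36*k^4*q - 72*k^3*q^2 + 47*k^2*q^3 - 12*k*q^4 + q^5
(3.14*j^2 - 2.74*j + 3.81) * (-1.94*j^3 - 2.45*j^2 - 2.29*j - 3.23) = -6.0916*j^5 - 2.3774*j^4 - 7.869*j^3 - 13.2021*j^2 + 0.125300000000001*j - 12.3063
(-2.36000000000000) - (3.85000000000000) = -6.21000000000000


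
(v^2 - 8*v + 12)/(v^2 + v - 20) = (v^2 - 8*v + 12)/(v^2 + v - 20)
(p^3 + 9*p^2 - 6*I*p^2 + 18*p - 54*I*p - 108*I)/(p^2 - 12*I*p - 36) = (p^2 + 9*p + 18)/(p - 6*I)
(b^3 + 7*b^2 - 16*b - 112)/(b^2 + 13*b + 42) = (b^2 - 16)/(b + 6)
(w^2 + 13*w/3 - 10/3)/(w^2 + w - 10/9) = 3*(w + 5)/(3*w + 5)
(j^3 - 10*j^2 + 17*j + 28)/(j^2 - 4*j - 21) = (j^2 - 3*j - 4)/(j + 3)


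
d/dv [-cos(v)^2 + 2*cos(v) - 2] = 2*(cos(v) - 1)*sin(v)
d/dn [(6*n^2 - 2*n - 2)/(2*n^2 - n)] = 2*(-n^2 + 4*n - 1)/(n^2*(4*n^2 - 4*n + 1))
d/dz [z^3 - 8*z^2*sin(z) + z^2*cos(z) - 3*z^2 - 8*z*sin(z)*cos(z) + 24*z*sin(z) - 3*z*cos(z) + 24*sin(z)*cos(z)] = -z^2*sin(z) - 8*z^2*cos(z) + 3*z^2 - 13*z*sin(z) + 26*z*cos(z) - 8*z*cos(2*z) - 6*z + 24*sin(z) - 4*sin(2*z) - 3*cos(z) + 24*cos(2*z)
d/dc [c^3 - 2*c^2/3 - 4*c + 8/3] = 3*c^2 - 4*c/3 - 4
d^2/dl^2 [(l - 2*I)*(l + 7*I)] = 2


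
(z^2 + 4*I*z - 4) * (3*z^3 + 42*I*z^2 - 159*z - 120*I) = 3*z^5 + 54*I*z^4 - 339*z^3 - 924*I*z^2 + 1116*z + 480*I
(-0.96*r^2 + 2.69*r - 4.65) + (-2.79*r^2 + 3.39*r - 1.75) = -3.75*r^2 + 6.08*r - 6.4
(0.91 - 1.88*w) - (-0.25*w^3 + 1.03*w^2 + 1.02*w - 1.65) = 0.25*w^3 - 1.03*w^2 - 2.9*w + 2.56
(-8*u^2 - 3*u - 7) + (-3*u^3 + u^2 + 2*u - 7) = -3*u^3 - 7*u^2 - u - 14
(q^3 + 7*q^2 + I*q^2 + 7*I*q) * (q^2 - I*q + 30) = q^5 + 7*q^4 + 31*q^3 + 217*q^2 + 30*I*q^2 + 210*I*q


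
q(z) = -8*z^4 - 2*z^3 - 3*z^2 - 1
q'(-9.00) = 22896.00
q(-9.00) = -51274.00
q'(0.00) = 0.00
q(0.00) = -1.00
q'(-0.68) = 11.37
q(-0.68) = -3.47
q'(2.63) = -639.41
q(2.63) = -440.88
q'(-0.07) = 0.40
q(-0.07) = -1.01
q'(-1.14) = 46.45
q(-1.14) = -15.45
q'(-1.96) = 229.66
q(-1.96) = -115.53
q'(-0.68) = 11.37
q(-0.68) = -3.47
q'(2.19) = -378.03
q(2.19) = -220.42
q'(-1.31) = 69.50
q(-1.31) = -25.21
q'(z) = -32*z^3 - 6*z^2 - 6*z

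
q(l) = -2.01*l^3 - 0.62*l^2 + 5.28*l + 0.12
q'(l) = -6.03*l^2 - 1.24*l + 5.28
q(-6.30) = 444.84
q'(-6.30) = -226.24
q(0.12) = 0.74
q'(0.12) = 5.04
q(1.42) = 0.61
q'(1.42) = -8.64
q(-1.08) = -3.77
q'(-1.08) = -0.41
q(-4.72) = 172.75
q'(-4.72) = -123.21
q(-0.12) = -0.52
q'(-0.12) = 5.34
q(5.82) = -386.40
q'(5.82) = -206.19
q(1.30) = 1.52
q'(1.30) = -6.52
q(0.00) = 0.12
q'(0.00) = 5.28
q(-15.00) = 6565.17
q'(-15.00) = -1332.87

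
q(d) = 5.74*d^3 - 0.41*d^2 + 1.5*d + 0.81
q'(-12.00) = 2491.02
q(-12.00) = -9994.95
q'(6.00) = 616.50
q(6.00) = 1234.89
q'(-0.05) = 1.58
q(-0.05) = 0.73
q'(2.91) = 144.93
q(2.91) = 143.15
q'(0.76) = 10.82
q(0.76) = 4.23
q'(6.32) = 684.13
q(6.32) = 1442.90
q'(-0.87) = 15.25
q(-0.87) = -4.59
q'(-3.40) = 203.35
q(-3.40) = -234.63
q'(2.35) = 94.67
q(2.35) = 76.56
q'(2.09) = 75.00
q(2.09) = 54.56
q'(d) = 17.22*d^2 - 0.82*d + 1.5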